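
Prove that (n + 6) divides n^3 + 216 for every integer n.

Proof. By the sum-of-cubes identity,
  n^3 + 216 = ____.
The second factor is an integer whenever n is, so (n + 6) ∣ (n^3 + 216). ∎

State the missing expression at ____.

(n + 6)(n^2 - 6n + 36)

a^3 + b^3 = (a + b)(a^2 - ab + b^2). With a = n, b = 6:
n^3 + 216 = (n + 6)(n^2 - 6n + 36).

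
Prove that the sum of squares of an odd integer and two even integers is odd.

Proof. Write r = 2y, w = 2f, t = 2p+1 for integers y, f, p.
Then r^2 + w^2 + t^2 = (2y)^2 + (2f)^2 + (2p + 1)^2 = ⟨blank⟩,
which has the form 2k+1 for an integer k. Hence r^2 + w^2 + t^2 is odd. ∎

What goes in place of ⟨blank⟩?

Expanding: (2y)^2 + (2f)^2 + (2p + 1)^2 = 4f^2 + 4p^2 + 4p + 4y^2 + 1.
Every term except the constant is even, so this is 2(2f^2 + 2p^2 + 2p + 2y^2) + 1,
and 2f^2 + 2p^2 + 2p + 2y^2 ∈ ℤ gives the required form.

2(2f^2 + 2p^2 + 2p + 2y^2) + 1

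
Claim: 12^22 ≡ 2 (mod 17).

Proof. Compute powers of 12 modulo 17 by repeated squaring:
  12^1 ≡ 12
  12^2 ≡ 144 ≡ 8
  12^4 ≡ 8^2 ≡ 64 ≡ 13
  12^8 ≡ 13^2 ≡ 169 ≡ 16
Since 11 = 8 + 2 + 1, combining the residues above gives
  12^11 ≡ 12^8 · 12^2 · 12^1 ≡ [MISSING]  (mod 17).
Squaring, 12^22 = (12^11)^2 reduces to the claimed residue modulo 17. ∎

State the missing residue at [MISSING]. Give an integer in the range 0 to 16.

6

Multiply the listed residues: 16 · 8 · 12 = 128 → 1536.
Reducing modulo 17: 1536 = 90·17 + 6, so 12^11 ≡ 6.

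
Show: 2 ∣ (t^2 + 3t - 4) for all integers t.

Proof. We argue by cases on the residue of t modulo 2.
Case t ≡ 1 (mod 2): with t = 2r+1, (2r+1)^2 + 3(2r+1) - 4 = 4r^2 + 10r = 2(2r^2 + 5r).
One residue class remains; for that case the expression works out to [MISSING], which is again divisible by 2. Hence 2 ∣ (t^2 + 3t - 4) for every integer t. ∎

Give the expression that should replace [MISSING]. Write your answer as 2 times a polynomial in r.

2(2r^2 + 3r - 2)

Only t ≡ 0 (mod 2) is unaccounted for. Put t = 2r:
(2r)^2 + 3(2r) - 4 expands to 4r^2 + 6r - 4,
and factoring out 2 leaves 2(2r^2 + 3r - 2).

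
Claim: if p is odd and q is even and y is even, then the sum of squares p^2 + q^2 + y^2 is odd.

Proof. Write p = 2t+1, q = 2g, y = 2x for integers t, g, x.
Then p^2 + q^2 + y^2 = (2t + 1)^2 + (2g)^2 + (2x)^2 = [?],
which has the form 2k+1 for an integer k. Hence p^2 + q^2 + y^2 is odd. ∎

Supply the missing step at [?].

2(2g^2 + 2t^2 + 2t + 2x^2) + 1

Expanding: (2t + 1)^2 + (2g)^2 + (2x)^2 = 4g^2 + 4t^2 + 4t + 4x^2 + 1.
Every term except the constant is even, so this is 2(2g^2 + 2t^2 + 2t + 2x^2) + 1,
and 2g^2 + 2t^2 + 2t + 2x^2 ∈ ℤ gives the required form.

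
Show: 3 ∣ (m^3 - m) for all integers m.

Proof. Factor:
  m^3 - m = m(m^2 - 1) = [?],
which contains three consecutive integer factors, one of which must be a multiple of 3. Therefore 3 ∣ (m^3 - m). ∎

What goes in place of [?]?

m(m^2 - 1) = m(m - 1)(m + 1) = (m - 1)m(m + 1).
These three factors are consecutive integers, so their product is divisible by 3.

(m - 1)m(m + 1)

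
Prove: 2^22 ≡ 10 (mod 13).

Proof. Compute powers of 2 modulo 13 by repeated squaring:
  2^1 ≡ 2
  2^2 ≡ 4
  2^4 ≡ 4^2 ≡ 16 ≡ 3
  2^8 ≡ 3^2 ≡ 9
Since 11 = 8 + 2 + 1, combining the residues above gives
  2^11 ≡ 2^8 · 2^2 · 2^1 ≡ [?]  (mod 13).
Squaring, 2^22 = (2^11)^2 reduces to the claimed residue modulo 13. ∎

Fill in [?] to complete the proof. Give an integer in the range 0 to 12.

Multiply the listed residues: 9 · 4 · 2 = 36 → 72.
Reducing modulo 13: 72 = 5·13 + 7, so 2^11 ≡ 7.

7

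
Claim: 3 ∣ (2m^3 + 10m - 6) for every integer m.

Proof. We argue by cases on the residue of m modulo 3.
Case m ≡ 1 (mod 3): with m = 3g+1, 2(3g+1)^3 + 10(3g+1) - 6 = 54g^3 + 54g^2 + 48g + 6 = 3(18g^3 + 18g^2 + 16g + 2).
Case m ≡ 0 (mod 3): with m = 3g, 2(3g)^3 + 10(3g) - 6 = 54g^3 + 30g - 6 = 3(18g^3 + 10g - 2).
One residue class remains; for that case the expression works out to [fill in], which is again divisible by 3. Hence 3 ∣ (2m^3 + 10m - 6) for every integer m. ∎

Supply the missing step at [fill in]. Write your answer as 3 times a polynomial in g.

3(18g^3 + 36g^2 + 34g + 10)

The residues treated are {1, 0}, so the missing case is m ≡ 2 (mod 3); write m = 3g+2.
Then 2(3g+2)^3 + 10(3g+2) - 6 = 54g^3 + 108g^2 + 102g + 30 = 3(18g^3 + 36g^2 + 34g + 10).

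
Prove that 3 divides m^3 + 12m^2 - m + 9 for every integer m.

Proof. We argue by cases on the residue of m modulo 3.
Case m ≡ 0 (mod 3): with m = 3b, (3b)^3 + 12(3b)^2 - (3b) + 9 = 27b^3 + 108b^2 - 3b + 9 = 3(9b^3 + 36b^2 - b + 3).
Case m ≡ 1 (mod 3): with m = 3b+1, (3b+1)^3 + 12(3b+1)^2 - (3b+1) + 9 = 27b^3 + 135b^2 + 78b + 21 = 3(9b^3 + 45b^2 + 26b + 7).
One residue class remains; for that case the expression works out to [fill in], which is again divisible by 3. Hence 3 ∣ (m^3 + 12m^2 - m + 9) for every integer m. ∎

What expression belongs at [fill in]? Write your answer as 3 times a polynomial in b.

3(9b^3 + 54b^2 + 59b + 21)

The residues treated are {0, 1}, so the missing case is m ≡ 2 (mod 3); write m = 3b+2.
Then (3b+2)^3 + 12(3b+2)^2 - (3b+2) + 9 = 27b^3 + 162b^2 + 177b + 63 = 3(9b^3 + 54b^2 + 59b + 21).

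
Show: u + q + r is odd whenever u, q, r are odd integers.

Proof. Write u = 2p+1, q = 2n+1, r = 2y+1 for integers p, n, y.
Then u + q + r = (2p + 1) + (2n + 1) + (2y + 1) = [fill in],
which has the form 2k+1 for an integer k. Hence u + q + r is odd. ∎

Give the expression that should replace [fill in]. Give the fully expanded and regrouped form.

Expanding: (2p + 1) + (2n + 1) + (2y + 1) = 2n + 2p + 2y + 3.
Every term except the constant is even, so this is 2(n + p + y + 1) + 1,
and n + p + y + 1 ∈ ℤ gives the required form.

2(n + p + y + 1) + 1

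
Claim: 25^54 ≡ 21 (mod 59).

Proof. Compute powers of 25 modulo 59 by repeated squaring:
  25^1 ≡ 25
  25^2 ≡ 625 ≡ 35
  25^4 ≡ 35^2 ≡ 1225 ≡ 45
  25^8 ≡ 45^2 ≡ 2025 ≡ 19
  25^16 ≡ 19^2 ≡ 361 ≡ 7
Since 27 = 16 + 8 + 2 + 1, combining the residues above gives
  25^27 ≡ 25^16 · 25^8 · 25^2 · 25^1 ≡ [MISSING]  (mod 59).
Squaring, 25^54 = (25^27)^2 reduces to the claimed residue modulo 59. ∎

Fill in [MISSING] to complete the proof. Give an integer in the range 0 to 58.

Multiply the listed residues: 7 · 19 · 35 · 25 = 133 → 4655 → 116375.
Reducing modulo 59: 116375 = 1972·59 + 27, so 25^27 ≡ 27.

27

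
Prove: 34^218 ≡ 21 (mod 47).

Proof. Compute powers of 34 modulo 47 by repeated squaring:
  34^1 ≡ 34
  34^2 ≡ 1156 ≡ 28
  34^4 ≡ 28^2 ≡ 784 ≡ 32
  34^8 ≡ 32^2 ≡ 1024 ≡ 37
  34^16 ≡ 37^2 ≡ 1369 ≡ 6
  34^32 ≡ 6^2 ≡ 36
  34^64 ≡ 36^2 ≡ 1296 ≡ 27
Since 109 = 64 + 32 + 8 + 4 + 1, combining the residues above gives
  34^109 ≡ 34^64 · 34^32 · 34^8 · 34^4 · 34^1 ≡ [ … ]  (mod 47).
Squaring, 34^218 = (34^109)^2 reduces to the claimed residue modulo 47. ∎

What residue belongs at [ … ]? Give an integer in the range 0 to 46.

34^64 · 34^32 · 34^8 · 34^4 · 34^1 ≡ 27 · 36 · 37 · 32 · 34 = 39128832.
39128832 mod 47 = 16, so 34^109 ≡ 16 (mod 47).

16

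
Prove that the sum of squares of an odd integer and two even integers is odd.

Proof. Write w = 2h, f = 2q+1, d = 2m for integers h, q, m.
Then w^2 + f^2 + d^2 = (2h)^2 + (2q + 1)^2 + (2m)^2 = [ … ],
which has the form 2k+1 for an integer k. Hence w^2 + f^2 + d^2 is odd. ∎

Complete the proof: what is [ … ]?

2(2h^2 + 2m^2 + 2q^2 + 2q) + 1

(2h)^2 + (2q + 1)^2 + (2m)^2 = 4h^2 + 4m^2 + 4q^2 + 4q + 1
= 2(2h^2 + 2m^2 + 2q^2 + 2q) + 1.
Since 2h^2 + 2m^2 + 2q^2 + 2q is an integer, the sum of squares is of the form 2k+1 for an integer k.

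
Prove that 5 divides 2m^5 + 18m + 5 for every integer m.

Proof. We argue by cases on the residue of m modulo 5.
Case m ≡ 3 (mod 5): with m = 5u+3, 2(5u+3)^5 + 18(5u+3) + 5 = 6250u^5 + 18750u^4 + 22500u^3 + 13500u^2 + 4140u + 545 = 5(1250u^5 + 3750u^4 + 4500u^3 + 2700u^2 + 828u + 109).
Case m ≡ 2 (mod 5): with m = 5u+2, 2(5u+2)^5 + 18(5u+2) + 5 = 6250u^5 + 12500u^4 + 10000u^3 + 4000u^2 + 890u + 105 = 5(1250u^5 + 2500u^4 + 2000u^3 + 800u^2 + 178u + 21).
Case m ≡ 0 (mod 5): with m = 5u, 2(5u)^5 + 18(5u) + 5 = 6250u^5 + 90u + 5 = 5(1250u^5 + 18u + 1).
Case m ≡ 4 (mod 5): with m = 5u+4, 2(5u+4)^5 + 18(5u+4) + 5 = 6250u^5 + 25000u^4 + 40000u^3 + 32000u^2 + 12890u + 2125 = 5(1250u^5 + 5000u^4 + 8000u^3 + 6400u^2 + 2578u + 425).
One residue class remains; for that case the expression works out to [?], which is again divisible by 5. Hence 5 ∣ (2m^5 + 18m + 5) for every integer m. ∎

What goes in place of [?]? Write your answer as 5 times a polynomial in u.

5(1250u^5 + 1250u^4 + 500u^3 + 100u^2 + 28u + 5)

The residues treated are {3, 2, 0, 4}, so the missing case is m ≡ 1 (mod 5); write m = 5u+1.
Then 2(5u+1)^5 + 18(5u+1) + 5 = 6250u^5 + 6250u^4 + 2500u^3 + 500u^2 + 140u + 25 = 5(1250u^5 + 1250u^4 + 500u^3 + 100u^2 + 28u + 5).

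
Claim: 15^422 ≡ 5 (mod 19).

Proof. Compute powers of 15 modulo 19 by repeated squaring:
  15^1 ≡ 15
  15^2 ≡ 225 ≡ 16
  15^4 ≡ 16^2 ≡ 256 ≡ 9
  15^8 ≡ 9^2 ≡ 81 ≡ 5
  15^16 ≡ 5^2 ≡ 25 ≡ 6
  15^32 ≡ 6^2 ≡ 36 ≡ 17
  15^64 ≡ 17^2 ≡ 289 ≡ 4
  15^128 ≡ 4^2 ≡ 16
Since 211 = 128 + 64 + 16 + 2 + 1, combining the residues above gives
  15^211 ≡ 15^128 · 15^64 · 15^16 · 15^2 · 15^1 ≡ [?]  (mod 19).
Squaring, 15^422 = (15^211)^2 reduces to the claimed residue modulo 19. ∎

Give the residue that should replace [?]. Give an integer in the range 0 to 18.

Multiply the listed residues: 16 · 4 · 6 · 16 · 15 = 64 → 384 → 6144 → 92160.
Reducing modulo 19: 92160 = 4850·19 + 10, so 15^211 ≡ 10.

10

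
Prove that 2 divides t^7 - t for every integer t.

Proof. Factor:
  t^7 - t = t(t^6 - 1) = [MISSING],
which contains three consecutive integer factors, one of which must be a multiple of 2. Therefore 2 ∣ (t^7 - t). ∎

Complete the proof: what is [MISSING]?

(t - 1)t(t + 1)(t^4 + t^2 + 1)

t^6 - 1 = (t^2 - 1)(t^4 + t^2 + 1), and t^2 - 1 = (t-1)(t+1).
So t(t^6 - 1) = (t - 1)t(t + 1)(t^4 + t^2 + 1).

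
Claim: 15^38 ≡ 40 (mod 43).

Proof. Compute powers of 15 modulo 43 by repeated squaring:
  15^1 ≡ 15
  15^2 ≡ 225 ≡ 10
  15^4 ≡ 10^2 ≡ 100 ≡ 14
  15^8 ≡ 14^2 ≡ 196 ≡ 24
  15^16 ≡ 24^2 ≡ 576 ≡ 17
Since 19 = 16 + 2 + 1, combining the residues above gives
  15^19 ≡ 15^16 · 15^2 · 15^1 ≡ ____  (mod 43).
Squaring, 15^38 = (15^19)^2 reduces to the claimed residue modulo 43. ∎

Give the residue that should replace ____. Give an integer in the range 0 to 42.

Multiply the listed residues: 17 · 10 · 15 = 170 → 2550.
Reducing modulo 43: 2550 = 59·43 + 13, so 15^19 ≡ 13.

13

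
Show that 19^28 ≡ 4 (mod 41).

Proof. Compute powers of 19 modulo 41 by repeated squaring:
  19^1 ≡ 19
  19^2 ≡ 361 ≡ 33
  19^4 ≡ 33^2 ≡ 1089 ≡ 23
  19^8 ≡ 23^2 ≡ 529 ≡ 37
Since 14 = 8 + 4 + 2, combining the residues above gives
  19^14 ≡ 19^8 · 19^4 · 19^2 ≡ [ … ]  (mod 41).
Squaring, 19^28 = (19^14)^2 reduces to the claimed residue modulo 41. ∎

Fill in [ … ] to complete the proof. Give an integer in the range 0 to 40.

19^8 · 19^4 · 19^2 ≡ 37 · 23 · 33 = 28083.
28083 mod 41 = 39, so 19^14 ≡ 39 (mod 41).

39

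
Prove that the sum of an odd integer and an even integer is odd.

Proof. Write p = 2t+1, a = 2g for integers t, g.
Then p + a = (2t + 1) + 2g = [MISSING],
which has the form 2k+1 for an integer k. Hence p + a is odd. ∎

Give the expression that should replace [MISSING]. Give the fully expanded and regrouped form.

(2t + 1) + 2g = 2g + 2t + 1
= 2(g + t) + 1.
Since g + t is an integer, the sum is of the form 2k+1 for an integer k.

2(g + t) + 1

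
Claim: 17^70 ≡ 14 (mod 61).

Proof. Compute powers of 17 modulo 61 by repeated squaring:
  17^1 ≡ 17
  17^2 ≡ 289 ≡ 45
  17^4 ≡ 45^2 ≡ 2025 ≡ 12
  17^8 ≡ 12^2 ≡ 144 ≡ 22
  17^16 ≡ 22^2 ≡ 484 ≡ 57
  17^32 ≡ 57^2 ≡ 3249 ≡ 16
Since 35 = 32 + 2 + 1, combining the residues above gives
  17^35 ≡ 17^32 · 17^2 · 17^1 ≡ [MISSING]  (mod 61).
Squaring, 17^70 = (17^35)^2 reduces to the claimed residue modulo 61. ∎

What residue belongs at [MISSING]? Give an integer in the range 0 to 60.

Multiply the listed residues: 16 · 45 · 17 = 720 → 12240.
Reducing modulo 61: 12240 = 200·61 + 40, so 17^35 ≡ 40.

40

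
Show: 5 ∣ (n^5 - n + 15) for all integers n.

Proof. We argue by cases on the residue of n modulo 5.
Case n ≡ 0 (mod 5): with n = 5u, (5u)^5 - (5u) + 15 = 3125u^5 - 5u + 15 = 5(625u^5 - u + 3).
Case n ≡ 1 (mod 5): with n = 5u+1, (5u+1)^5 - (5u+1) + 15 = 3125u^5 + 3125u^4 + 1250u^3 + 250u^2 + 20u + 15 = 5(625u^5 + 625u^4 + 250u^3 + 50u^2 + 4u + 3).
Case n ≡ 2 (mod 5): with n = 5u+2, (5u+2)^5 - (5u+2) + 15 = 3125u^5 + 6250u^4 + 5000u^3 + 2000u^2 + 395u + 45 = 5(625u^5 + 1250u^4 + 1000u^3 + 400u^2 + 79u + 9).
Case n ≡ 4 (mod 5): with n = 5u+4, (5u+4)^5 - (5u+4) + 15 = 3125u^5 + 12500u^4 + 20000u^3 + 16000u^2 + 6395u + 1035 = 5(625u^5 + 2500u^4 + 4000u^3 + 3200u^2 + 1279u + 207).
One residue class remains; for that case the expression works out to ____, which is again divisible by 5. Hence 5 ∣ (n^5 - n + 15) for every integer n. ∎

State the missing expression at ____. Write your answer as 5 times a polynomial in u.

Only n ≡ 3 (mod 5) is unaccounted for. Put n = 5u+3:
(5u+3)^5 - (5u+3) + 15 expands to 3125u^5 + 9375u^4 + 11250u^3 + 6750u^2 + 2020u + 255,
and factoring out 5 leaves 5(625u^5 + 1875u^4 + 2250u^3 + 1350u^2 + 404u + 51).

5(625u^5 + 1875u^4 + 2250u^3 + 1350u^2 + 404u + 51)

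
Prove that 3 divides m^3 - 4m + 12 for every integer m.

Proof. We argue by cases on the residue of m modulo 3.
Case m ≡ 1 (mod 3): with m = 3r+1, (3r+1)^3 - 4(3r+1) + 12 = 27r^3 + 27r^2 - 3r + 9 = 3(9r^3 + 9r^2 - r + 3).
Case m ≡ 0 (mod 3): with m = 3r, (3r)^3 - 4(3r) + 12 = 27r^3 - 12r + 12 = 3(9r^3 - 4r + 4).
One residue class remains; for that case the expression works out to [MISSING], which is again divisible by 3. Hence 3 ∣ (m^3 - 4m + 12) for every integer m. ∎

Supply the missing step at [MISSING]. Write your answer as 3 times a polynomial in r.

3(9r^3 + 18r^2 + 8r + 4)

The residues treated are {1, 0}, so the missing case is m ≡ 2 (mod 3); write m = 3r+2.
Then (3r+2)^3 - 4(3r+2) + 12 = 27r^3 + 54r^2 + 24r + 12 = 3(9r^3 + 18r^2 + 8r + 4).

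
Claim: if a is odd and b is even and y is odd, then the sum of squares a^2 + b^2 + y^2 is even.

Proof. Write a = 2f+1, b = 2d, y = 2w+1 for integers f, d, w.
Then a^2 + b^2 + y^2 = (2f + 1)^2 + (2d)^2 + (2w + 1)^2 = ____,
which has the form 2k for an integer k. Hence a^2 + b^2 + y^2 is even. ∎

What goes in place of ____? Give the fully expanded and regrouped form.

Expanding: (2f + 1)^2 + (2d)^2 + (2w + 1)^2 = 4d^2 + 4f^2 + 4f + 4w^2 + 4w + 2.
Every term is even; pulling out the factor of 2 gives 2(2d^2 + 2f^2 + 2f + 2w^2 + 2w + 1).

2(2d^2 + 2f^2 + 2f + 2w^2 + 2w + 1)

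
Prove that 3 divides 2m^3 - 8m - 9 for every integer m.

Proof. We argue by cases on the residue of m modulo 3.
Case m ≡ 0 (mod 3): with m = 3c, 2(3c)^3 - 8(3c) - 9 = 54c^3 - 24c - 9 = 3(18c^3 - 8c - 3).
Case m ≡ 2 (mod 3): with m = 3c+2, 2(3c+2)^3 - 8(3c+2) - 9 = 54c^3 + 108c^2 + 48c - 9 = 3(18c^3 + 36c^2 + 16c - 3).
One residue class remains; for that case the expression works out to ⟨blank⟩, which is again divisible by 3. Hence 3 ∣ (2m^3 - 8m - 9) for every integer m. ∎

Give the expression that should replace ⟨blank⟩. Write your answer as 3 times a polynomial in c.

Only m ≡ 1 (mod 3) is unaccounted for. Put m = 3c+1:
2(3c+1)^3 - 8(3c+1) - 9 expands to 54c^3 + 54c^2 - 6c - 15,
and factoring out 3 leaves 3(18c^3 + 18c^2 - 2c - 5).

3(18c^3 + 18c^2 - 2c - 5)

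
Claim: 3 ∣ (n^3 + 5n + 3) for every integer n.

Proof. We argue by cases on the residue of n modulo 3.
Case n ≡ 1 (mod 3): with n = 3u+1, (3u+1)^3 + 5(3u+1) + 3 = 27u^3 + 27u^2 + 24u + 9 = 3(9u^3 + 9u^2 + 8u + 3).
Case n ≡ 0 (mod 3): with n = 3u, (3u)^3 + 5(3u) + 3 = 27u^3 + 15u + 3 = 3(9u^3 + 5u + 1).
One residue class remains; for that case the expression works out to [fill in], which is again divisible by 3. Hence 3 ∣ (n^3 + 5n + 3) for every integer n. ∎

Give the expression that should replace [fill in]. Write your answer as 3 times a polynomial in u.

The residues treated are {1, 0}, so the missing case is n ≡ 2 (mod 3); write n = 3u+2.
Then (3u+2)^3 + 5(3u+2) + 3 = 27u^3 + 54u^2 + 51u + 21 = 3(9u^3 + 18u^2 + 17u + 7).

3(9u^3 + 18u^2 + 17u + 7)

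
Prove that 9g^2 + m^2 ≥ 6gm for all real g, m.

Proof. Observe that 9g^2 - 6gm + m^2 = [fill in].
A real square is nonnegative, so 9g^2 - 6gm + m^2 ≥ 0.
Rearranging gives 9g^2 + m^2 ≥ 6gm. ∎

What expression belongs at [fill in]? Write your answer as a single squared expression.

The leading and trailing coefficients are 3^2 and 1^2, and 6 = 2·3·1, so the trinomial is (3g - m)^2.
Hence 9g^2 - 6gm + m^2 ≥ 0.

(3g - m)^2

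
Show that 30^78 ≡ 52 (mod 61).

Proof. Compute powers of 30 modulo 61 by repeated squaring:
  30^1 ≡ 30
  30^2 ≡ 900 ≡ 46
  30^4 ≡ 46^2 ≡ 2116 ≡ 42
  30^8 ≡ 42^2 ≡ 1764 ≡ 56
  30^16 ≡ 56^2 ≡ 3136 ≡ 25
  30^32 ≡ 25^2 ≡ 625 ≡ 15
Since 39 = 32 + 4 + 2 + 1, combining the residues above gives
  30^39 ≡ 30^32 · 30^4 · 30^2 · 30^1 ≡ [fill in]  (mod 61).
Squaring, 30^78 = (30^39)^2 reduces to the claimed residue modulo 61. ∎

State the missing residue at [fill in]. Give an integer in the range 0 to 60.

30^32 · 30^4 · 30^2 · 30^1 ≡ 15 · 42 · 46 · 30 = 869400.
869400 mod 61 = 28, so 30^39 ≡ 28 (mod 61).

28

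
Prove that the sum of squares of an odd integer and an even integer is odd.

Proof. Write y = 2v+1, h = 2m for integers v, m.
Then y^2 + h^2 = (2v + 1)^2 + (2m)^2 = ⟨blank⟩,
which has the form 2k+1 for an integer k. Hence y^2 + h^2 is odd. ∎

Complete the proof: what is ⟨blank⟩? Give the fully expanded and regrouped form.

2(2m^2 + 2v^2 + 2v) + 1

Expanding: (2v + 1)^2 + (2m)^2 = 4m^2 + 4v^2 + 4v + 1.
Every term except the constant is even, so this is 2(2m^2 + 2v^2 + 2v) + 1,
and 2m^2 + 2v^2 + 2v ∈ ℤ gives the required form.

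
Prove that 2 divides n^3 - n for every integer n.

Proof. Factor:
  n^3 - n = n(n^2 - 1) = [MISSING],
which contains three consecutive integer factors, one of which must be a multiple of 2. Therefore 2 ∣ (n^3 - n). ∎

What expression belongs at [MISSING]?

n(n^2 - 1) = n(n - 1)(n + 1) = (n - 1)n(n + 1).
These three factors are consecutive integers, so their product is divisible by 2.

(n - 1)n(n + 1)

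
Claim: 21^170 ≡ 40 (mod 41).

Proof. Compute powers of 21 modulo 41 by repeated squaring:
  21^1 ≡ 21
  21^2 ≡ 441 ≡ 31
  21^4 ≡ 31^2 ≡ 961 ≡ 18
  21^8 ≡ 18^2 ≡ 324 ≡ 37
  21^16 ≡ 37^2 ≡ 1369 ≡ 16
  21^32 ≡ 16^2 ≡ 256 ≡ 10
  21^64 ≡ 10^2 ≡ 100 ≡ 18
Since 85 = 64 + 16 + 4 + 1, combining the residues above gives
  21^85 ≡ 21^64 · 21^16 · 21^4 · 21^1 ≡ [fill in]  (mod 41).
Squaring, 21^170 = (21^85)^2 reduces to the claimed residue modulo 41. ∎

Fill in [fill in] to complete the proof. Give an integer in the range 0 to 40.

9

21^64 · 21^16 · 21^4 · 21^1 ≡ 18 · 16 · 18 · 21 = 108864.
108864 mod 41 = 9, so 21^85 ≡ 9 (mod 41).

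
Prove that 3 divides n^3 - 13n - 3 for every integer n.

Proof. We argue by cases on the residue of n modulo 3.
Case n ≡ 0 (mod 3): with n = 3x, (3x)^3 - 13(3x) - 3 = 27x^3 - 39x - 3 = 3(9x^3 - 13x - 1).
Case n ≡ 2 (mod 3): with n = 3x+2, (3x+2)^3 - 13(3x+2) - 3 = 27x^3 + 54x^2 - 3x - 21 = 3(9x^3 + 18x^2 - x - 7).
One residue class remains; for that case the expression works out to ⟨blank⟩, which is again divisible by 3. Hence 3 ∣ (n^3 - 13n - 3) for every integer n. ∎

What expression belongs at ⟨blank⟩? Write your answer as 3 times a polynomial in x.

The residues treated are {0, 2}, so the missing case is n ≡ 1 (mod 3); write n = 3x+1.
Then (3x+1)^3 - 13(3x+1) - 3 = 27x^3 + 27x^2 - 30x - 15 = 3(9x^3 + 9x^2 - 10x - 5).

3(9x^3 + 9x^2 - 10x - 5)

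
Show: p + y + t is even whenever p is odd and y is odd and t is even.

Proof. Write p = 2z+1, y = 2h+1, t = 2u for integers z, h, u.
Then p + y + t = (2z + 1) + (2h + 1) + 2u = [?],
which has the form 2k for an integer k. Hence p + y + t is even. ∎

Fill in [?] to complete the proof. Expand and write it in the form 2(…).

2(h + u + z + 1)

(2z + 1) + (2h + 1) + 2u = 2h + 2u + 2z + 2
= 2(h + u + z + 1).
Since h + u + z + 1 is an integer, the sum is of the form 2k for an integer k.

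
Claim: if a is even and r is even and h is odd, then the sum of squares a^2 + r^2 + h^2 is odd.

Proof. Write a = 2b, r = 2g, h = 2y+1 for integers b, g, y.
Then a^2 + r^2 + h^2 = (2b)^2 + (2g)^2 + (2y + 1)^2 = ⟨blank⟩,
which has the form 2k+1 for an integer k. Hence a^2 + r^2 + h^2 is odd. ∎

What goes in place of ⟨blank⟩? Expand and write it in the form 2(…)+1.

Expanding: (2b)^2 + (2g)^2 + (2y + 1)^2 = 4b^2 + 4g^2 + 4y^2 + 4y + 1.
Every term except the constant is even, so this is 2(2b^2 + 2g^2 + 2y^2 + 2y) + 1,
and 2b^2 + 2g^2 + 2y^2 + 2y ∈ ℤ gives the required form.

2(2b^2 + 2g^2 + 2y^2 + 2y) + 1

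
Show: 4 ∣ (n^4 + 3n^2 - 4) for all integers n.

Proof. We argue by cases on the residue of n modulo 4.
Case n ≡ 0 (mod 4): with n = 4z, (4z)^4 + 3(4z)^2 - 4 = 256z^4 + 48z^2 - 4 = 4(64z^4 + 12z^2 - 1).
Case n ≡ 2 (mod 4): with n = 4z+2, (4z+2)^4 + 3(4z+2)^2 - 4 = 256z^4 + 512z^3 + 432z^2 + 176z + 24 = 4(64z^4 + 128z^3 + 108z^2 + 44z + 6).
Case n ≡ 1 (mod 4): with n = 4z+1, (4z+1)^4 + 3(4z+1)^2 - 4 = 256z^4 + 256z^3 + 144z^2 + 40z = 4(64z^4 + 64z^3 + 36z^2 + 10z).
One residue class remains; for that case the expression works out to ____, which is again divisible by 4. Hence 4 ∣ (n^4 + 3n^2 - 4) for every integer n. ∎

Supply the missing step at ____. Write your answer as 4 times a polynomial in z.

4(64z^4 + 192z^3 + 228z^2 + 126z + 26)

Only n ≡ 3 (mod 4) is unaccounted for. Put n = 4z+3:
(4z+3)^4 + 3(4z+3)^2 - 4 expands to 256z^4 + 768z^3 + 912z^2 + 504z + 104,
and factoring out 4 leaves 4(64z^4 + 192z^3 + 228z^2 + 126z + 26).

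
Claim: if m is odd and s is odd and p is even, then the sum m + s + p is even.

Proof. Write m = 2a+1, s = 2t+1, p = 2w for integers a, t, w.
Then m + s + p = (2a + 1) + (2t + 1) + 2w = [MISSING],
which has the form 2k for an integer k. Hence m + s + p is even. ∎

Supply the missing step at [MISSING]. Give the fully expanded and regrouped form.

Expanding: (2a + 1) + (2t + 1) + 2w = 2a + 2t + 2w + 2.
Every term is even; pulling out the factor of 2 gives 2(a + t + w + 1).

2(a + t + w + 1)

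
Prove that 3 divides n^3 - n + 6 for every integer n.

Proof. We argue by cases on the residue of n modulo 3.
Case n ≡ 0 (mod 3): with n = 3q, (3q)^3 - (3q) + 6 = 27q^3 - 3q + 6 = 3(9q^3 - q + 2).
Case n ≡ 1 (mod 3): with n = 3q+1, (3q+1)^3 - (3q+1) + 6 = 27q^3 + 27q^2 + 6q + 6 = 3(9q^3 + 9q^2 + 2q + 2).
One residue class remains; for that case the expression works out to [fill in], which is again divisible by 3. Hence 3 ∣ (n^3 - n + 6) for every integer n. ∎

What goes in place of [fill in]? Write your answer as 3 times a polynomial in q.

3(9q^3 + 18q^2 + 11q + 4)

Only n ≡ 2 (mod 3) is unaccounted for. Put n = 3q+2:
(3q+2)^3 - (3q+2) + 6 expands to 27q^3 + 54q^2 + 33q + 12,
and factoring out 3 leaves 3(9q^3 + 18q^2 + 11q + 4).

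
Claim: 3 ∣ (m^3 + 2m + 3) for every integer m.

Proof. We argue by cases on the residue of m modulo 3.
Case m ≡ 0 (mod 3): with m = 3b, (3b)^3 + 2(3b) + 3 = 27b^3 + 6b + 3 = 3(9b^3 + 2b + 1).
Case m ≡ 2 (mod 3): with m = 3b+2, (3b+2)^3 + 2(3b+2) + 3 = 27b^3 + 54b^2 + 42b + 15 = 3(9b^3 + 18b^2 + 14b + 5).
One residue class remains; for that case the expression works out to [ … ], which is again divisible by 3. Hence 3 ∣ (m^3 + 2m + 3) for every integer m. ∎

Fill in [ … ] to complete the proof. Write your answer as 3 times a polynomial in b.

3(9b^3 + 9b^2 + 5b + 2)

Only m ≡ 1 (mod 3) is unaccounted for. Put m = 3b+1:
(3b+1)^3 + 2(3b+1) + 3 expands to 27b^3 + 27b^2 + 15b + 6,
and factoring out 3 leaves 3(9b^3 + 9b^2 + 5b + 2).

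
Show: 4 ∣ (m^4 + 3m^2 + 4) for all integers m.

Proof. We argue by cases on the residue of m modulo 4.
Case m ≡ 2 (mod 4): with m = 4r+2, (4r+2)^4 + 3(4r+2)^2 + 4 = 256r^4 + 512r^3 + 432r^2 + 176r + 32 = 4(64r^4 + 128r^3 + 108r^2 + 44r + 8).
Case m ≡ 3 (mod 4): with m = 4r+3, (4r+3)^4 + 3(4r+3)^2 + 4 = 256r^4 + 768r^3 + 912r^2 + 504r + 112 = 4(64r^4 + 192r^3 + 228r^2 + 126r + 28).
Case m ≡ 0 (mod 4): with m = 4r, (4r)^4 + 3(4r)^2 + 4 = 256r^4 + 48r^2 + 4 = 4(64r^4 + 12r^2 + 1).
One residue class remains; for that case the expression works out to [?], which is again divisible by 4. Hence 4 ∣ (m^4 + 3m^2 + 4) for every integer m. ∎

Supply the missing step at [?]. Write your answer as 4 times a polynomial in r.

The residues treated are {2, 3, 0}, so the missing case is m ≡ 1 (mod 4); write m = 4r+1.
Then (4r+1)^4 + 3(4r+1)^2 + 4 = 256r^4 + 256r^3 + 144r^2 + 40r + 8 = 4(64r^4 + 64r^3 + 36r^2 + 10r + 2).

4(64r^4 + 64r^3 + 36r^2 + 10r + 2)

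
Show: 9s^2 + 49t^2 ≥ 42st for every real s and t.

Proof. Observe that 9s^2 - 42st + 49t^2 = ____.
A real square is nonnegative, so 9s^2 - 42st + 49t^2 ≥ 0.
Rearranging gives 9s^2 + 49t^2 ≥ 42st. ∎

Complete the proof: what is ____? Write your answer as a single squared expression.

(3s - 7t)^2

9s^2 - 42st + 49t^2 is a perfect-square trinomial: the outer terms are (3s)^2 and (7t)^2, and the cross term is -2·3s·7t.
So 9s^2 - 42st + 49t^2 = (3s - 7t)^2 ≥ 0.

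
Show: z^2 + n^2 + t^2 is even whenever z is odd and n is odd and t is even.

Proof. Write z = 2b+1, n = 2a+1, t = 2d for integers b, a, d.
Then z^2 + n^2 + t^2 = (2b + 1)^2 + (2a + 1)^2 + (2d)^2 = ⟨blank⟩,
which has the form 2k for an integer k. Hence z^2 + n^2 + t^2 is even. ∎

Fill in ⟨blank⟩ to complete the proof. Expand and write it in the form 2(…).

(2b + 1)^2 + (2a + 1)^2 + (2d)^2 = 4a^2 + 4a + 4b^2 + 4b + 4d^2 + 2
= 2(2a^2 + 2a + 2b^2 + 2b + 2d^2 + 1).
Since 2a^2 + 2a + 2b^2 + 2b + 2d^2 + 1 is an integer, the sum of squares is of the form 2k for an integer k.

2(2a^2 + 2a + 2b^2 + 2b + 2d^2 + 1)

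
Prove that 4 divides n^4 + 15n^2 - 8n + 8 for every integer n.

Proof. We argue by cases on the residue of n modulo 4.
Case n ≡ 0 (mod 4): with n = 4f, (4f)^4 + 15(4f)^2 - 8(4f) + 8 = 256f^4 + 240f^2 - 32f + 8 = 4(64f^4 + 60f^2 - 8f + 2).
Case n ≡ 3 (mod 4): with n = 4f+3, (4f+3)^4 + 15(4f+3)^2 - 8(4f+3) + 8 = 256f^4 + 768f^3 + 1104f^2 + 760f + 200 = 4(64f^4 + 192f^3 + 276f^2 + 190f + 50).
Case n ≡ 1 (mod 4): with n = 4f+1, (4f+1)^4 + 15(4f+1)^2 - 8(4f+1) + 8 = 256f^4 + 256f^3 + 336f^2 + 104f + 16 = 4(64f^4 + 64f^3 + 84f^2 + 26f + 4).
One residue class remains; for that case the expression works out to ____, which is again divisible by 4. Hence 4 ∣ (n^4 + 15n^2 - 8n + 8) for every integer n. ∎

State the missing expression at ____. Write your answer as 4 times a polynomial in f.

4(64f^4 + 128f^3 + 156f^2 + 84f + 17)

Only n ≡ 2 (mod 4) is unaccounted for. Put n = 4f+2:
(4f+2)^4 + 15(4f+2)^2 - 8(4f+2) + 8 expands to 256f^4 + 512f^3 + 624f^2 + 336f + 68,
and factoring out 4 leaves 4(64f^4 + 128f^3 + 156f^2 + 84f + 17).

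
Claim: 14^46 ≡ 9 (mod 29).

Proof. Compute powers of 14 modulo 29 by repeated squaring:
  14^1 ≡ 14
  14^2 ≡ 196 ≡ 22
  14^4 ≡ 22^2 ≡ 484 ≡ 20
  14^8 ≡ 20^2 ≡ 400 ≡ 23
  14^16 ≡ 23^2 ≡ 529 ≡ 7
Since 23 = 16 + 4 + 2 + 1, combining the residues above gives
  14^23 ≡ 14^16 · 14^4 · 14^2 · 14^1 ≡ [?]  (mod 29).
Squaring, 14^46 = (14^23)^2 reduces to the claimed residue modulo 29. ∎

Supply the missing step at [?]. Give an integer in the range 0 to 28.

26

Multiply the listed residues: 7 · 20 · 22 · 14 = 140 → 3080 → 43120.
Reducing modulo 29: 43120 = 1486·29 + 26, so 14^23 ≡ 26.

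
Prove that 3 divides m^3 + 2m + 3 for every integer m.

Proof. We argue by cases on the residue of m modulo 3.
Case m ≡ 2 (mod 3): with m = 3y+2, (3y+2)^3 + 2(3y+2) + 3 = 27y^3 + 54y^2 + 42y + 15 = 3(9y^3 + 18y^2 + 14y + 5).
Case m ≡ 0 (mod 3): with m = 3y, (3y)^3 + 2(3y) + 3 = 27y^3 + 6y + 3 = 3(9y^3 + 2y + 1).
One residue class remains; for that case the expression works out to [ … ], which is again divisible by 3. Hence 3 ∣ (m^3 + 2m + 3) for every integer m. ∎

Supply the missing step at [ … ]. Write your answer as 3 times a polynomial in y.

The residues treated are {2, 0}, so the missing case is m ≡ 1 (mod 3); write m = 3y+1.
Then (3y+1)^3 + 2(3y+1) + 3 = 27y^3 + 27y^2 + 15y + 6 = 3(9y^3 + 9y^2 + 5y + 2).

3(9y^3 + 9y^2 + 5y + 2)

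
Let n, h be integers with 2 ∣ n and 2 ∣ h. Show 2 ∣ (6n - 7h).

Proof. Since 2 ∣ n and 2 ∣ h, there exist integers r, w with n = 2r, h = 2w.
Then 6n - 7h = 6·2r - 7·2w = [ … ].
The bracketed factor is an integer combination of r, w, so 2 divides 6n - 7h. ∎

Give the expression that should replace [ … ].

Pull the common 2 out of every term: 6·2r - 7·2w = 2(6r - 7w).
6r - 7w is an integer, which exhibits the divisibility.

2(6r - 7w)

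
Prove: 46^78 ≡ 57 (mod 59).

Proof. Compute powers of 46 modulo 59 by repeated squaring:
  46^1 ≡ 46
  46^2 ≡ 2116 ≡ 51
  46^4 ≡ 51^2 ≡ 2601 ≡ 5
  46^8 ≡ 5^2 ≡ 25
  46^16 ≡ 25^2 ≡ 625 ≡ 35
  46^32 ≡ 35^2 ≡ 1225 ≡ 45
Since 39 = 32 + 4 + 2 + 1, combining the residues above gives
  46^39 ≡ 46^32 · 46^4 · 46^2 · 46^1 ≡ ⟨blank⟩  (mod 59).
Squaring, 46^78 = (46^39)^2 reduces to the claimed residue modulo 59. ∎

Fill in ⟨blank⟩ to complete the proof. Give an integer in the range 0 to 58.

36

46^32 · 46^4 · 46^2 · 46^1 ≡ 45 · 5 · 51 · 46 = 527850.
527850 mod 59 = 36, so 46^39 ≡ 36 (mod 59).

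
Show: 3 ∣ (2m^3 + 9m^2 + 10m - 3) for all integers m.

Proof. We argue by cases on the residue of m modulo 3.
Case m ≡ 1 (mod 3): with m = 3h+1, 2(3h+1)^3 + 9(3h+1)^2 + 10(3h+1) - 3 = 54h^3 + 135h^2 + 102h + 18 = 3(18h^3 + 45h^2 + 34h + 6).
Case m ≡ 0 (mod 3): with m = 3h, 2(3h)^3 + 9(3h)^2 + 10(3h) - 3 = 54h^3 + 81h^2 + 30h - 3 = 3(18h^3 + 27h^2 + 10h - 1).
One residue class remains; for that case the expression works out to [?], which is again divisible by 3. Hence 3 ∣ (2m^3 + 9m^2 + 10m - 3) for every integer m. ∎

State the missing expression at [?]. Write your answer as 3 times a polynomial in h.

3(18h^3 + 63h^2 + 70h + 23)

The residues treated are {1, 0}, so the missing case is m ≡ 2 (mod 3); write m = 3h+2.
Then 2(3h+2)^3 + 9(3h+2)^2 + 10(3h+2) - 3 = 54h^3 + 189h^2 + 210h + 69 = 3(18h^3 + 63h^2 + 70h + 23).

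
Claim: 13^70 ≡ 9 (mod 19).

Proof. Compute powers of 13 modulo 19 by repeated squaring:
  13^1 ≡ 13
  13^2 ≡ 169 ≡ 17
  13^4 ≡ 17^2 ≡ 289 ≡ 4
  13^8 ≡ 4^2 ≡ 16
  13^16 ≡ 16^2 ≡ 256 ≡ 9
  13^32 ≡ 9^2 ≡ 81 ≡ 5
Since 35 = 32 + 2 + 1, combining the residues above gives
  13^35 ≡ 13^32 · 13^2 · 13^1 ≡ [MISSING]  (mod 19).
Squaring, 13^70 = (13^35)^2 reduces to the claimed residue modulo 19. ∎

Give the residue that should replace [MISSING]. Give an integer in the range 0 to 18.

3

13^32 · 13^2 · 13^1 ≡ 5 · 17 · 13 = 1105.
1105 mod 19 = 3, so 13^35 ≡ 3 (mod 19).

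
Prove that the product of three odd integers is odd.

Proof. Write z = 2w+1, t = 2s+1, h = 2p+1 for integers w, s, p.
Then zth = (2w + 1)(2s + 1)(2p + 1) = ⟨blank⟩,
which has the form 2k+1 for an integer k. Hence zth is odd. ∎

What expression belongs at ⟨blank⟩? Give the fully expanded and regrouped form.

Expanding: (2w + 1)(2s + 1)(2p + 1) = 8psw + 4ps + 4pw + 2p + 4sw + 2s + 2w + 1.
Every term except the constant is even, so this is 2(4psw + 2ps + 2pw + p + 2sw + s + w) + 1,
and 4psw + 2ps + 2pw + p + 2sw + s + w ∈ ℤ gives the required form.

2(4psw + 2ps + 2pw + p + 2sw + s + w) + 1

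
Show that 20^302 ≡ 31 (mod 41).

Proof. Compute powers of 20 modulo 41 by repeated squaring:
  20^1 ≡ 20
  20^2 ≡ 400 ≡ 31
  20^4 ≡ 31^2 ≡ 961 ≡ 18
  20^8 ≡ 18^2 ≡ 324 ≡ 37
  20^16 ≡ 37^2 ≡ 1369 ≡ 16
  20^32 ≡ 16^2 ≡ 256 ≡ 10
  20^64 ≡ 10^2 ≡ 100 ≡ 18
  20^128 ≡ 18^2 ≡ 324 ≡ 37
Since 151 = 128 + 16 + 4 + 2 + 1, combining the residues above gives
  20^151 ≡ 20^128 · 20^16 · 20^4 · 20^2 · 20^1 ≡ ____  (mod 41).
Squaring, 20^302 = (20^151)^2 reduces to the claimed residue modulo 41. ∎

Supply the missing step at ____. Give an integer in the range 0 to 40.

Multiply the listed residues: 37 · 16 · 18 · 31 · 20 = 592 → 10656 → 330336 → 6606720.
Reducing modulo 41: 6606720 = 161139·41 + 21, so 20^151 ≡ 21.

21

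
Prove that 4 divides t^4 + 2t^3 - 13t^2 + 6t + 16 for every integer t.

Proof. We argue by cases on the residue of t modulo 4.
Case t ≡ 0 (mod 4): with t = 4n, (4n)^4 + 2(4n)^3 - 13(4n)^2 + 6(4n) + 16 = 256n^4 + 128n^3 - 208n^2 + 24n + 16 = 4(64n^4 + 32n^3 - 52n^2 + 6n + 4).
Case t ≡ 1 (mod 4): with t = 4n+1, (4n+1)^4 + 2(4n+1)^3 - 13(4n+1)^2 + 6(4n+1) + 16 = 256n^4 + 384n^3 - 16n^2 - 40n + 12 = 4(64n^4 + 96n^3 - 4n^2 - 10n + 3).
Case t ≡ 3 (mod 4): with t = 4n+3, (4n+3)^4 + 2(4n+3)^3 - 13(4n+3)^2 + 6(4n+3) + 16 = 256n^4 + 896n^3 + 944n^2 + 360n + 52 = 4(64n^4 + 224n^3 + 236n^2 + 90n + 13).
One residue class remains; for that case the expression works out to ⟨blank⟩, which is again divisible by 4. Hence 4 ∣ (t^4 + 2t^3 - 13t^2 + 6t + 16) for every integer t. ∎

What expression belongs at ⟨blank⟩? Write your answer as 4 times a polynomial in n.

4(64n^4 + 160n^3 + 92n^2 + 10n + 2)

The residues treated are {0, 1, 3}, so the missing case is t ≡ 2 (mod 4); write t = 4n+2.
Then (4n+2)^4 + 2(4n+2)^3 - 13(4n+2)^2 + 6(4n+2) + 16 = 256n^4 + 640n^3 + 368n^2 + 40n + 8 = 4(64n^4 + 160n^3 + 92n^2 + 10n + 2).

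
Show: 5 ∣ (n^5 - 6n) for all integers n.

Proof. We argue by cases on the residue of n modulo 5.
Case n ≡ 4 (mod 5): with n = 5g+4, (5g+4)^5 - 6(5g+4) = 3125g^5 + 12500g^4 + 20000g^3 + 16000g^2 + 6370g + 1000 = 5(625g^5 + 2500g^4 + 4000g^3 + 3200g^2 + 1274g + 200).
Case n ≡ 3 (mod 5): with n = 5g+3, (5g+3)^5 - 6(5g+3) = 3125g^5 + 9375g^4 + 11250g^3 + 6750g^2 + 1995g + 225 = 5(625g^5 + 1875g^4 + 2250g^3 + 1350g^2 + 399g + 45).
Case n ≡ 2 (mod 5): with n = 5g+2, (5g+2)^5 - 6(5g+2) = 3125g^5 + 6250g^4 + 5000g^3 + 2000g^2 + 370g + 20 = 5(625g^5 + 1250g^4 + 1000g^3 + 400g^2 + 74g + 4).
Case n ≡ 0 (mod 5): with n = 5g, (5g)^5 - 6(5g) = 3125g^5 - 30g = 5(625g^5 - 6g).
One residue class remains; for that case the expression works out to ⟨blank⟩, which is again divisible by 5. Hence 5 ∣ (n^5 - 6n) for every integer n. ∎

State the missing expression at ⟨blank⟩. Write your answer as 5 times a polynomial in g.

5(625g^5 + 625g^4 + 250g^3 + 50g^2 - g - 1)

Only n ≡ 1 (mod 5) is unaccounted for. Put n = 5g+1:
(5g+1)^5 - 6(5g+1) expands to 3125g^5 + 3125g^4 + 1250g^3 + 250g^2 - 5g - 5,
and factoring out 5 leaves 5(625g^5 + 625g^4 + 250g^3 + 50g^2 - g - 1).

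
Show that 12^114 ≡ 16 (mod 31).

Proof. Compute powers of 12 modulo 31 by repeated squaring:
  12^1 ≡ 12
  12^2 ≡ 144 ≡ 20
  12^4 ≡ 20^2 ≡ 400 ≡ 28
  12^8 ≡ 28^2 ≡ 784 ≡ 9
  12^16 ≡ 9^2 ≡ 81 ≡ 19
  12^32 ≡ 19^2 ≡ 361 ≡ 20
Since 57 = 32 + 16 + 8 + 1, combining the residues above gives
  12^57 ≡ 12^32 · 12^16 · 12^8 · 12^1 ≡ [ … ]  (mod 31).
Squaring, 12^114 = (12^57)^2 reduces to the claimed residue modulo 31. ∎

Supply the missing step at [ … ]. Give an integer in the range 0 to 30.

27

Multiply the listed residues: 20 · 19 · 9 · 12 = 380 → 3420 → 41040.
Reducing modulo 31: 41040 = 1323·31 + 27, so 12^57 ≡ 27.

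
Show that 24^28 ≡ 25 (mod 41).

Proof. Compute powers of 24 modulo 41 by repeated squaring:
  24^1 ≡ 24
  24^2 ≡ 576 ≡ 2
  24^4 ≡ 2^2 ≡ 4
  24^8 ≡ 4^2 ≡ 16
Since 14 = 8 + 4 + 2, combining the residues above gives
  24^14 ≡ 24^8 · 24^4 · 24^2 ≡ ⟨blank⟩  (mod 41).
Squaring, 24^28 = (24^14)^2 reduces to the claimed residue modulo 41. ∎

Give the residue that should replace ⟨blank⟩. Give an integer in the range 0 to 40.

5

24^8 · 24^4 · 24^2 ≡ 16 · 4 · 2 = 128.
128 mod 41 = 5, so 24^14 ≡ 5 (mod 41).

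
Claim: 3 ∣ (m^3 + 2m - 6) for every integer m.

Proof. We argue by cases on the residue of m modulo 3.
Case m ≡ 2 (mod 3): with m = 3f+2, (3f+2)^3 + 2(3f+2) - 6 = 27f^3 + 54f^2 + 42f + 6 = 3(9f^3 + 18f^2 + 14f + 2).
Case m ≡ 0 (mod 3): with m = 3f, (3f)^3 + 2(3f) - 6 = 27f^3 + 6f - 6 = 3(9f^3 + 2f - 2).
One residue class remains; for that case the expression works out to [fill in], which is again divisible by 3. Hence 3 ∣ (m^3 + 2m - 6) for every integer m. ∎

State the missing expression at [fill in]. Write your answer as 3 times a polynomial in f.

The residues treated are {2, 0}, so the missing case is m ≡ 1 (mod 3); write m = 3f+1.
Then (3f+1)^3 + 2(3f+1) - 6 = 27f^3 + 27f^2 + 15f - 3 = 3(9f^3 + 9f^2 + 5f - 1).

3(9f^3 + 9f^2 + 5f - 1)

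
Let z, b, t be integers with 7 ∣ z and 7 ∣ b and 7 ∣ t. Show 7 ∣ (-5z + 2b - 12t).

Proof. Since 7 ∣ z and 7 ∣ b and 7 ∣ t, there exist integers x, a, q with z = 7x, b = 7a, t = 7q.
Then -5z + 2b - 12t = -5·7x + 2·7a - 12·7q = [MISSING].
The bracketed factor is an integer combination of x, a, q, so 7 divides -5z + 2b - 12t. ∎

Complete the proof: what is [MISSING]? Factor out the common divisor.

7(2a - 12q - 5x)

Each term has a factor of 7: -5·7x + 2·7a - 12·7q = 7·(2a - 12q - 5x).
Since 2a - 12q - 5x is an integer, 7 ∣ (-5z + 2b - 12t).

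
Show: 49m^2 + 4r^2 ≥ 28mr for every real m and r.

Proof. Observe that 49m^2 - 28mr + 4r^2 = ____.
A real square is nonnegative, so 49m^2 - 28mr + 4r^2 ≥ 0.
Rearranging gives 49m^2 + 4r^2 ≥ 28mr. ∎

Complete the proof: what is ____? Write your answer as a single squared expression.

The leading and trailing coefficients are 7^2 and 2^2, and 28 = 2·7·2, so the trinomial is (7m - 2r)^2.
Hence 49m^2 - 28mr + 4r^2 ≥ 0.

(7m - 2r)^2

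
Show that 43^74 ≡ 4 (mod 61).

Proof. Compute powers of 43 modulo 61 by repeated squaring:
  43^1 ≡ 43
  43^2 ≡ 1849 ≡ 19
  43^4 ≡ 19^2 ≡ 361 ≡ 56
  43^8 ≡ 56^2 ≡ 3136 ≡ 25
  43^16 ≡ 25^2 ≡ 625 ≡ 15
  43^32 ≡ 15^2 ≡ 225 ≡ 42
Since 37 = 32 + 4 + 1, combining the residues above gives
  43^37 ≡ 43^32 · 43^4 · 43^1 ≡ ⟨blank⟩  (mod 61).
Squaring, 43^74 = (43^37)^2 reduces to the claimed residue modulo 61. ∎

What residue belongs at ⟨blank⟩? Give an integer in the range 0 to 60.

59

Multiply the listed residues: 42 · 56 · 43 = 2352 → 101136.
Reducing modulo 61: 101136 = 1657·61 + 59, so 43^37 ≡ 59.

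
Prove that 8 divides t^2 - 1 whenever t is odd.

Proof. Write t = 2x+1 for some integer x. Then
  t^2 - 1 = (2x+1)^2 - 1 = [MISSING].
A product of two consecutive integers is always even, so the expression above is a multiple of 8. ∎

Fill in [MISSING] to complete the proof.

4x(x + 1)

(2x+1)^2 - 1 = 4x^2 + 4x + 1 - 1 = 4x^2 + 4x = 4x(x+1).
Since x and x+1 are consecutive, x(x+1) is even, and 4·(even) is a multiple of 8.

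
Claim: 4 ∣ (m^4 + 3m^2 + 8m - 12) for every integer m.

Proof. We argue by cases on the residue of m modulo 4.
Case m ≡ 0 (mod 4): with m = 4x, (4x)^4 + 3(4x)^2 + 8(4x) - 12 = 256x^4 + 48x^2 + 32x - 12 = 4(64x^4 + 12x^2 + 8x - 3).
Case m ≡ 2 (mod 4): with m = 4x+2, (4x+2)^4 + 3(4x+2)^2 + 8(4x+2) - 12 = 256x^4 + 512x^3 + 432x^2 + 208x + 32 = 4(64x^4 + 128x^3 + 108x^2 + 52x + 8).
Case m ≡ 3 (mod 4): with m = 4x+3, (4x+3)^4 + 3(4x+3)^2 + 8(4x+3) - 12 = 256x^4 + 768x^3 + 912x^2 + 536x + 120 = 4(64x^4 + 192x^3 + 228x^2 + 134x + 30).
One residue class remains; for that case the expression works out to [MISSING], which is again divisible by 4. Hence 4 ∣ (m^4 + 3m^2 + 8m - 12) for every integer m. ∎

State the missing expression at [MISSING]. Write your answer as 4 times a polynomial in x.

The residues treated are {0, 2, 3}, so the missing case is m ≡ 1 (mod 4); write m = 4x+1.
Then (4x+1)^4 + 3(4x+1)^2 + 8(4x+1) - 12 = 256x^4 + 256x^3 + 144x^2 + 72x = 4(64x^4 + 64x^3 + 36x^2 + 18x).

4(64x^4 + 64x^3 + 36x^2 + 18x)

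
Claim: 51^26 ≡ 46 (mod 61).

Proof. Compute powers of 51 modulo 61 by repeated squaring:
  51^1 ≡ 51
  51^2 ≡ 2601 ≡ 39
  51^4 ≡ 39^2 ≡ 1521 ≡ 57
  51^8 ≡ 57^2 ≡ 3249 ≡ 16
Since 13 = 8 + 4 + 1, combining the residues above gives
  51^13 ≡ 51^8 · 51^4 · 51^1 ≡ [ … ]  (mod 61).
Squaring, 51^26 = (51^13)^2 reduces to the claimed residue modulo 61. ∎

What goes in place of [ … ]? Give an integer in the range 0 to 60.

30

Multiply the listed residues: 16 · 57 · 51 = 912 → 46512.
Reducing modulo 61: 46512 = 762·61 + 30, so 51^13 ≡ 30.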